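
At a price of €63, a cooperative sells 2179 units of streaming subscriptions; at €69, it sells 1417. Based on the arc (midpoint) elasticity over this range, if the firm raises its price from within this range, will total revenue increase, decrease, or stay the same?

Arc ε = (-762/6)(66.00/1798.0) ≈ -4.662.
|ε| = 4.66 > 1, so demand is elastic. A price rise therefore reduces total revenue.

decrease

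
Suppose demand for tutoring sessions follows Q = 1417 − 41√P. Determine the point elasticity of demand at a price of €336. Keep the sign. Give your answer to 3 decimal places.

-0.565

At P = 336, Q = 665.458.
dQ/dP = −41/(2√P) = -1.118.
ε = (dQ/dP)(P/Q) = (-1.118)(336/665.458).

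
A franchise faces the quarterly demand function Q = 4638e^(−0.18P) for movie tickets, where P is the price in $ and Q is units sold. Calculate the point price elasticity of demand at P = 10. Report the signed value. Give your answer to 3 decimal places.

At P = 10, Q = 766.656.
dQ/dP = −0.18·4638e^(−0.18P) = −0.18Q = -137.998.
ε = (dQ/dP)(P/Q) = (-137.998)(10/766.656).
|ε| > 1, so demand is elastic at this price.

-1.800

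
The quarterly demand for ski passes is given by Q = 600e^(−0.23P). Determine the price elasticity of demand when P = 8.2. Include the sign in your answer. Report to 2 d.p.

At P = 8.2, Q = 91.006.
dQ/dP = −0.23·600e^(−0.23P) = −0.23Q = -20.931.
ε = (dQ/dP)(P/Q) = (-20.931)(8.2/91.006).
|ε| > 1, so demand is elastic at this price.

-1.89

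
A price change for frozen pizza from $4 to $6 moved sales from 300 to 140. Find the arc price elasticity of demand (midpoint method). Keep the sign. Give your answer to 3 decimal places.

-1.818

ΔQ = 140 − 300 = -160; ΔP = 6 − 4 = 2.
Midpoints: P̄ = 5.00, Q̄ = 220.0.
ε = (ΔQ/ΔP)(P̄/Q̄) = (-160/2)(5.00/220.0).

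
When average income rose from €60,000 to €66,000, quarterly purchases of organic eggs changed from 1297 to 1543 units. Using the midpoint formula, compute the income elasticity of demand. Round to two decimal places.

ΔQ = 246, ΔI = 6000. Midpoints: Ī = 63,000, Q̄ = 1420.0.
ε_I = (ΔQ/ΔI)(Ī/Q̄) = (246/6000)(63000/1420.0).

1.82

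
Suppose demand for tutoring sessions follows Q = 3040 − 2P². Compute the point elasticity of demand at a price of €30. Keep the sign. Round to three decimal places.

At P = 30, Q = 1240.
dQ/dP = −4P = -120.
ε = (dQ/dP)(P/Q) = (-120)(30/1240).

-2.903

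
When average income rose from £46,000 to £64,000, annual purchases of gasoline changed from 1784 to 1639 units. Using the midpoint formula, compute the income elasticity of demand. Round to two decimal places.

-0.26

ΔQ = -145, ΔI = 18000. Midpoints: Ī = 55,000, Q̄ = 1711.5.
ε_I = (ΔQ/ΔI)(Ī/Q̄) = (-145/18000)(55000/1711.5).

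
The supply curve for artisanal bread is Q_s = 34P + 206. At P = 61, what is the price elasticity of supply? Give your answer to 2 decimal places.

At P = 61, Q_s = 2280.
dQ_s/dP = 34.
ε_s = (dQ_s/dP)(P/Q_s) = (34)(61/2280).

0.91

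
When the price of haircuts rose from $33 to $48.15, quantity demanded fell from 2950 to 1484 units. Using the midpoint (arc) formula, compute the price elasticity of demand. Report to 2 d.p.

ΔQ = 1484 − 2950 = -1466; ΔP = 48.15 − 33 = 15.15.
Midpoints: P̄ = 40.58, Q̄ = 2217.0.
ε = (ΔQ/ΔP)(P̄/Q̄) = (-1466/15.15)(40.58/2217.0).

-1.77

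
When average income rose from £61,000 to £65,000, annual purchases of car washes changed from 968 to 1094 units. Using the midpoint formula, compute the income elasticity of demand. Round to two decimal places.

ΔQ = 126, ΔI = 4000. Midpoints: Ī = 63,000, Q̄ = 1031.0.
ε_I = (ΔQ/ΔI)(Ī/Q̄) = (126/4000)(63000/1031.0).
ε_I > 0, so the good is normal.

1.92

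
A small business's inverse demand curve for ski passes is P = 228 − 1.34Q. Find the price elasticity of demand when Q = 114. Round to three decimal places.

At Q = 114, P = 228 − 1.34(114) = 75.24.
dP/dQ = −1.34, so dQ/dP = 1/(−1.34) = -0.746.
ε = (dQ/dP)(P/Q) = (-0.746)(75.24/114).

-0.493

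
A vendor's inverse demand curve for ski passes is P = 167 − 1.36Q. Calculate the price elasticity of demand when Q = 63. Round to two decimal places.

-0.95

At Q = 63, P = 167 − 1.36(63) = 81.32.
dP/dQ = −1.36, so dQ/dP = 1/(−1.36) = -0.735.
ε = (dQ/dP)(P/Q) = (-0.735)(81.32/63).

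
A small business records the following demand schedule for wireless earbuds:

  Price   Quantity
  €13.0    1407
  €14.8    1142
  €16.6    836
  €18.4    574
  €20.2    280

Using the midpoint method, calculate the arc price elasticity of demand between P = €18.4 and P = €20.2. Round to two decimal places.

At P = 18.4, Q = 574; at P = 20.2, Q = 280.
ΔQ = -294, ΔP = 1.8. Midpoints: P̄ = 19.30, Q̄ = 427.0.
ε = (ΔQ/ΔP)(P̄/Q̄) = (-294/1.8)(19.30/427.0).

-7.38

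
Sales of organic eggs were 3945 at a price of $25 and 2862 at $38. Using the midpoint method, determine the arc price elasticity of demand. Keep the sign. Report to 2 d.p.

ΔQ = 2862 − 3945 = -1083; ΔP = 38 − 25 = 13.
Midpoints: P̄ = 31.50, Q̄ = 3403.5.
ε = (ΔQ/ΔP)(P̄/Q̄) = (-1083/13)(31.50/3403.5).

-0.77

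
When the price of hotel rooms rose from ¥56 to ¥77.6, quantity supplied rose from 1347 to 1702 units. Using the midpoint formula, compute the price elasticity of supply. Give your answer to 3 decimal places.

0.720

ΔQ = 1702 − 1347 = 355; ΔP = 77.6 − 56 = 21.6.
Midpoints: P̄ = 66.80, Q̄ = 1524.5.
ε_s = (ΔQ/ΔP)(P̄/Q̄) = (355/21.6)(66.80/1524.5).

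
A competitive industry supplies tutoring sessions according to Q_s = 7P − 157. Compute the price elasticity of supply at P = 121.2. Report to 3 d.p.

At P = 121.2, Q_s = 691.40.
dQ_s/dP = 7.
ε_s = (dQ_s/dP)(P/Q_s) = (7)(121.2/691.40).

1.227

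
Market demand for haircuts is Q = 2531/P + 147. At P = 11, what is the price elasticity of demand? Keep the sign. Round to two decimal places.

At P = 11, Q = 377.091.
dQ/dP = −2531/P² = -20.917.
ε = (dQ/dP)(P/Q) = (-20.917)(11/377.091).

-0.61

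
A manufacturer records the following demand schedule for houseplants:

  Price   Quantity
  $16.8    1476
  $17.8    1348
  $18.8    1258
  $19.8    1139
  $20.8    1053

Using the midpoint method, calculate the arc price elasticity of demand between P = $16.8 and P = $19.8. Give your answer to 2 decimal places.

-1.57

At P = 16.8, Q = 1476; at P = 19.8, Q = 1139.
ΔQ = -337, ΔP = 3.0. Midpoints: P̄ = 18.30, Q̄ = 1307.5.
ε = (ΔQ/ΔP)(P̄/Q̄) = (-337/3.0)(18.30/1307.5).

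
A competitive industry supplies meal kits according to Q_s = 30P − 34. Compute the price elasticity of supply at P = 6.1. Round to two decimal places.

1.23

At P = 6.1, Q_s = 149.
dQ_s/dP = 30.
ε_s = (dQ_s/dP)(P/Q_s) = (30)(6.1/149).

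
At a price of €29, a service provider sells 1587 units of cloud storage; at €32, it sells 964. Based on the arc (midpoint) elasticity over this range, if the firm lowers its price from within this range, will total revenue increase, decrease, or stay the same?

increase

Arc ε = (-623/3)(30.50/1275.5) ≈ -4.966.
|ε| = 4.97 > 1, so demand is elastic. A price cut therefore raises total revenue.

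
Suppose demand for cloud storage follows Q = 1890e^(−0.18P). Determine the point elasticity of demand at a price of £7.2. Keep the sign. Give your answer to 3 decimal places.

At P = 7.2, Q = 517.150.
dQ/dP = −0.18·1890e^(−0.18P) = −0.18Q = -93.087.
ε = (dQ/dP)(P/Q) = (-93.087)(7.2/517.150).

-1.296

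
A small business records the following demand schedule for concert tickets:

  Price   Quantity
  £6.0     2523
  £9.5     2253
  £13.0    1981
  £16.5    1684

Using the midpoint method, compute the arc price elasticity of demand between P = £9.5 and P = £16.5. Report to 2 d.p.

At P = 9.5, Q = 2253; at P = 16.5, Q = 1684.
ΔQ = -569, ΔP = 7.0. Midpoints: P̄ = 13.00, Q̄ = 1968.5.
ε = (ΔQ/ΔP)(P̄/Q̄) = (-569/7.0)(13.00/1968.5).

-0.54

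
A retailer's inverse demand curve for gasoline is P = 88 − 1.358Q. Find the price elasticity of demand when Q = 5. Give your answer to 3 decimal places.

At Q = 5, P = 88 − 1.358(5) = 81.21.
dP/dQ = −1.358, so dQ/dP = 1/(−1.358) = -0.736.
ε = (dQ/dP)(P/Q) = (-0.736)(81.21/5).

-11.960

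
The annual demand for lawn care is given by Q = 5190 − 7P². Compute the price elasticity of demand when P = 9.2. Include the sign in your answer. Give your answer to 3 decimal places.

-0.258

At P = 9.2, Q = 4597.520.
dQ/dP = −14P = -128.800.
ε = (dQ/dP)(P/Q) = (-128.800)(9.2/4597.520).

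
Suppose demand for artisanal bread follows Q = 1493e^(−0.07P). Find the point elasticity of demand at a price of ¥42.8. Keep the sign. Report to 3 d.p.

At P = 42.8, Q = 74.630.
dQ/dP = −0.07·1493e^(−0.07P) = −0.07Q = -5.224.
ε = (dQ/dP)(P/Q) = (-5.224)(42.8/74.630).

-2.996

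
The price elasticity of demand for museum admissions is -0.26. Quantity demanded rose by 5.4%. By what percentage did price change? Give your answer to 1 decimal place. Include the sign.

-20.8%

%ΔP ≈ %ΔQ / ε = (5.4%)/(-0.26) = -20.77%.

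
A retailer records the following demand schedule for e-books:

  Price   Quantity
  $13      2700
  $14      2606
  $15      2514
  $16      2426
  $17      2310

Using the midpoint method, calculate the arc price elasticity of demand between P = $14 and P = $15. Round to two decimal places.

-0.52

At P = 14, Q = 2606; at P = 15, Q = 2514.
ΔQ = -92, ΔP = 1. Midpoints: P̄ = 14.50, Q̄ = 2560.0.
ε = (ΔQ/ΔP)(P̄/Q̄) = (-92/1)(14.50/2560.0).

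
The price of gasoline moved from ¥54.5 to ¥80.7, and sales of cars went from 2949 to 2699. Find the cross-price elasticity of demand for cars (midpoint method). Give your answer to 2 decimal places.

ΔQ_x = 2699 − 2949 = -250; ΔP_y = 80.7 − 54.5 = 26.2.
Midpoints: P̄_y = 67.60, Q̄_x = 2824.0.
ε_xy = (ΔQ_x/ΔP_y)(P̄_y/Q̄_x) = (-250/26.2)(67.60/2824.0).

-0.23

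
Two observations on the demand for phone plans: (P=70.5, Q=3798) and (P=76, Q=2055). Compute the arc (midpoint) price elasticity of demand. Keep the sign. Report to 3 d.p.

-7.932

ΔQ = 2055 − 3798 = -1743; ΔP = 76 − 70.5 = 5.5.
Midpoints: P̄ = 73.25, Q̄ = 2926.5.
ε = (ΔQ/ΔP)(P̄/Q̄) = (-1743/5.5)(73.25/2926.5).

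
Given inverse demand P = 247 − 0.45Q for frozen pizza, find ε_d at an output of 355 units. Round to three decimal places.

At Q = 355, P = 247 − 0.45(355) = 87.25.
dP/dQ = −0.45, so dQ/dP = 1/(−0.45) = -2.222.
ε = (dQ/dP)(P/Q) = (-2.222)(87.25/355).

-0.546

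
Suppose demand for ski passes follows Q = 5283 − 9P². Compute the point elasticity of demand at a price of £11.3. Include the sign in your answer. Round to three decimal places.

-0.556

At P = 11.3, Q = 4133.790.
dQ/dP = −18P = -203.400.
ε = (dQ/dP)(P/Q) = (-203.400)(11.3/4133.790).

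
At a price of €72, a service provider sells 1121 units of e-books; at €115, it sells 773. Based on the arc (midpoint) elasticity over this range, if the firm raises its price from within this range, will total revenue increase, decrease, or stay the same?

Arc ε = (-348/43)(93.50/947.0) ≈ -0.799.
|ε| = 0.80 < 1, so demand is inelastic. A price rise therefore raises total revenue.

increase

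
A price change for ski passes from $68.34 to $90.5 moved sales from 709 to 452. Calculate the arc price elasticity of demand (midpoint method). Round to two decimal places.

ΔQ = 452 − 709 = -257; ΔP = 90.5 − 68.34 = 22.16.
Midpoints: P̄ = 79.42, Q̄ = 580.5.
ε = (ΔQ/ΔP)(P̄/Q̄) = (-257/22.16)(79.42/580.5).

-1.59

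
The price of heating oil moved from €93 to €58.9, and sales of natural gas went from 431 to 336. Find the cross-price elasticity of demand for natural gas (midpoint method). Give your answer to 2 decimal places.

ΔQ_x = 336 − 431 = -95; ΔP_y = 58.9 − 93 = -34.1.
Midpoints: P̄_y = 75.95, Q̄_x = 383.5.
ε_xy = (ΔQ_x/ΔP_y)(P̄_y/Q̄_x) = (-95/-34.1)(75.95/383.5).

0.55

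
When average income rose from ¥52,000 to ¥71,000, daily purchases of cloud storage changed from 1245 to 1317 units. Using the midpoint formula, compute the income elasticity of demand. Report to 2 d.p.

ΔQ = 72, ΔI = 19000. Midpoints: Ī = 61,500, Q̄ = 1281.0.
ε_I = (ΔQ/ΔI)(Ī/Q̄) = (72/19000)(61500/1281.0).

0.18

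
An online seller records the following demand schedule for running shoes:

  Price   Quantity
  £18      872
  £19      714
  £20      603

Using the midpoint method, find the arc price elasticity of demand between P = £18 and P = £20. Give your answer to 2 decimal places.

At P = 18, Q = 872; at P = 20, Q = 603.
ΔQ = -269, ΔP = 2. Midpoints: P̄ = 19.00, Q̄ = 737.5.
ε = (ΔQ/ΔP)(P̄/Q̄) = (-269/2)(19.00/737.5).

-3.47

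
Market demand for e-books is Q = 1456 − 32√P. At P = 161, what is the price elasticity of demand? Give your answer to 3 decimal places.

-0.193

At P = 161, Q = 1049.966.
dQ/dP = −32/(2√P) = -1.261.
ε = (dQ/dP)(P/Q) = (-1.261)(161/1049.966).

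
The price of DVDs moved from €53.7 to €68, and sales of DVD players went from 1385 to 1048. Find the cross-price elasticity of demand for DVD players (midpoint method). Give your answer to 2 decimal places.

ΔQ_x = 1048 − 1385 = -337; ΔP_y = 68 − 53.7 = 14.3.
Midpoints: P̄_y = 60.85, Q̄_x = 1216.5.
ε_xy = (ΔQ_x/ΔP_y)(P̄_y/Q̄_x) = (-337/14.3)(60.85/1216.5).
ε_xy < 0, so the goods are complements.

-1.18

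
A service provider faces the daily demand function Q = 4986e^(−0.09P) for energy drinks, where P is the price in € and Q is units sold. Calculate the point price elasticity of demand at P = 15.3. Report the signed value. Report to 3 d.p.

At P = 15.3, Q = 1258.139.
dQ/dP = −0.09·4986e^(−0.09P) = −0.09Q = -113.233.
ε = (dQ/dP)(P/Q) = (-113.233)(15.3/1258.139).

-1.377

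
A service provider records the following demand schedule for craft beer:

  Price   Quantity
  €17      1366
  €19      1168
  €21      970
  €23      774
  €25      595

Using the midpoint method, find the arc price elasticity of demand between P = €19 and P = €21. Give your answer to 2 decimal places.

-1.85

At P = 19, Q = 1168; at P = 21, Q = 970.
ΔQ = -198, ΔP = 2. Midpoints: P̄ = 20.00, Q̄ = 1069.0.
ε = (ΔQ/ΔP)(P̄/Q̄) = (-198/2)(20.00/1069.0).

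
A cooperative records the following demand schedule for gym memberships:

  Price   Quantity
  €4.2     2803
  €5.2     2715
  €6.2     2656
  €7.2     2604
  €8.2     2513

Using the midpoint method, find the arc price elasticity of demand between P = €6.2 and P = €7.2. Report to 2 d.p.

-0.13

At P = 6.2, Q = 2656; at P = 7.2, Q = 2604.
ΔQ = -52, ΔP = 1.0. Midpoints: P̄ = 6.70, Q̄ = 2630.0.
ε = (ΔQ/ΔP)(P̄/Q̄) = (-52/1.0)(6.70/2630.0).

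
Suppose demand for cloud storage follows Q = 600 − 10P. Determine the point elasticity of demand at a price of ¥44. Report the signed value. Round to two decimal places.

-2.75

At P = 44, Q = 160.
dQ/dP = −10.
ε = (dQ/dP)(P/Q) = (-10)(44/160).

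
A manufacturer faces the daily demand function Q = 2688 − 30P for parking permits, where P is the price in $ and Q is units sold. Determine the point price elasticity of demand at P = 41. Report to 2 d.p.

At P = 41, Q = 1458.
dQ/dP = −30.
ε = (dQ/dP)(P/Q) = (-30)(41/1458).
|ε| < 1, so demand is inelastic at this price.

-0.84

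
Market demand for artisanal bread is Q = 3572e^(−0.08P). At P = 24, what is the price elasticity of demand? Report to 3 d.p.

At P = 24, Q = 523.680.
dQ/dP = −0.08·3572e^(−0.08P) = −0.08Q = -41.894.
ε = (dQ/dP)(P/Q) = (-41.894)(24/523.680).

-1.920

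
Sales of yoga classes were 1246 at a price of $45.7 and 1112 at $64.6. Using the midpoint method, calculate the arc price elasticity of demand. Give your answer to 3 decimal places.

ΔQ = 1112 − 1246 = -134; ΔP = 64.6 − 45.7 = 18.9.
Midpoints: P̄ = 55.15, Q̄ = 1179.0.
ε = (ΔQ/ΔP)(P̄/Q̄) = (-134/18.9)(55.15/1179.0).

-0.332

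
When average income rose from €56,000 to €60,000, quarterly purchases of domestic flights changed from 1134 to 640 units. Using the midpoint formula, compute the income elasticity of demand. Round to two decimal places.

ΔQ = -494, ΔI = 4000. Midpoints: Ī = 58,000, Q̄ = 887.0.
ε_I = (ΔQ/ΔI)(Ī/Q̄) = (-494/4000)(58000/887.0).

-8.08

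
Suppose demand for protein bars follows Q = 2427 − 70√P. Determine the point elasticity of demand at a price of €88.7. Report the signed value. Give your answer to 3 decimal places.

At P = 88.7, Q = 1767.735.
dQ/dP = −70/(2√P) = -3.716.
ε = (dQ/dP)(P/Q) = (-3.716)(88.7/1767.735).
|ε| < 1, so demand is inelastic at this price.

-0.186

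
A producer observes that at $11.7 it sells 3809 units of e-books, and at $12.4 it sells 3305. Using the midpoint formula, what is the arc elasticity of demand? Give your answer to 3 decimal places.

ΔQ = 3305 − 3809 = -504; ΔP = 12.4 − 11.7 = 0.7.
Midpoints: P̄ = 12.05, Q̄ = 3557.0.
ε = (ΔQ/ΔP)(P̄/Q̄) = (-504/0.7)(12.05/3557.0).

-2.439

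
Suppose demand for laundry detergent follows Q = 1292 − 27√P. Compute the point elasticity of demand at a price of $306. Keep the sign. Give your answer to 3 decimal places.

At P = 306, Q = 819.693.
dQ/dP = −27/(2√P) = -0.772.
ε = (dQ/dP)(P/Q) = (-0.772)(306/819.693).
|ε| < 1, so demand is inelastic at this price.

-0.288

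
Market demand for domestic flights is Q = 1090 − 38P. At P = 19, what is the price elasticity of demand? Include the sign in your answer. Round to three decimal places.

-1.962

At P = 19, Q = 368.
dQ/dP = −38.
ε = (dQ/dP)(P/Q) = (-38)(19/368).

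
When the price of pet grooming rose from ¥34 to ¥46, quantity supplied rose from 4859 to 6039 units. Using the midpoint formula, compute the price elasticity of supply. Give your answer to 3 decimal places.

ΔQ = 6039 − 4859 = 1180; ΔP = 46 − 34 = 12.
Midpoints: P̄ = 40.00, Q̄ = 5449.0.
ε_s = (ΔQ/ΔP)(P̄/Q̄) = (1180/12)(40.00/5449.0).

0.722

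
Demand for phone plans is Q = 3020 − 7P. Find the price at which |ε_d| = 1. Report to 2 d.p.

215.71

For linear demand Q = a − bP, ε = −bP/(a − bP). |ε| = 1 when bP = a − bP, i.e. P = a/(2b).
P = 3020/(2·7) = 3020/14 = 215.7143.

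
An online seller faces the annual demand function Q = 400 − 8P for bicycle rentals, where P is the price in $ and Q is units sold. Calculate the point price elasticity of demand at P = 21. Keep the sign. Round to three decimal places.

At P = 21, Q = 232.
dQ/dP = −8.
ε = (dQ/dP)(P/Q) = (-8)(21/232).
|ε| < 1, so demand is inelastic at this price.

-0.724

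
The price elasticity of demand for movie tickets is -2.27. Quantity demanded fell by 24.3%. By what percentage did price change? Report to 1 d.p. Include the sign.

10.7%

%ΔP ≈ %ΔQ / ε = (-24.3%)/(-2.27) = 10.70%.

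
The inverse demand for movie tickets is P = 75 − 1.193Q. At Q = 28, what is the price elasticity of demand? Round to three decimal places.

At Q = 28, P = 75 − 1.193(28) = 41.60.
dP/dQ = −1.193, so dQ/dP = 1/(−1.193) = -0.838.
ε = (dQ/dP)(P/Q) = (-0.838)(41.60/28).

-1.245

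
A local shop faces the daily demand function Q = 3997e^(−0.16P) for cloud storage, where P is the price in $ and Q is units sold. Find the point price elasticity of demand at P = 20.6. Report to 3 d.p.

At P = 20.6, Q = 148.013.
dQ/dP = −0.16·3997e^(−0.16P) = −0.16Q = -23.682.
ε = (dQ/dP)(P/Q) = (-23.682)(20.6/148.013).

-3.296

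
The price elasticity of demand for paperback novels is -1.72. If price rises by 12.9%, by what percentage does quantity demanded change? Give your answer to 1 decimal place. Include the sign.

-22.2%

%ΔQ ≈ ε × %ΔP = (-1.72)(12.9%) = -22.19%.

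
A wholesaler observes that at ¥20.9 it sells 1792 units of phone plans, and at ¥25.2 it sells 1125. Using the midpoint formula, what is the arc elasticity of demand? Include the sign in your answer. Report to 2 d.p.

-2.45

ΔQ = 1125 − 1792 = -667; ΔP = 25.2 − 20.9 = 4.3.
Midpoints: P̄ = 23.05, Q̄ = 1458.5.
ε = (ΔQ/ΔP)(P̄/Q̄) = (-667/4.3)(23.05/1458.5).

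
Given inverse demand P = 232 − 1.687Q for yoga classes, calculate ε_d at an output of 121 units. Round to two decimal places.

-0.14

At Q = 121, P = 232 − 1.687(121) = 27.87.
dP/dQ = −1.687, so dQ/dP = 1/(−1.687) = -0.593.
ε = (dQ/dP)(P/Q) = (-0.593)(27.87/121).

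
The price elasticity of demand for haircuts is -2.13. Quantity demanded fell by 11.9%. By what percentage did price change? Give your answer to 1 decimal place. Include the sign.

%ΔP ≈ %ΔQ / ε = (-11.9%)/(-2.13) = 5.59%.

5.6%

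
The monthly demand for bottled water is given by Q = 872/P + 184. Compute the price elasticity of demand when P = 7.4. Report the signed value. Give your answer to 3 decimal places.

-0.390

At P = 7.4, Q = 301.838.
dQ/dP = −872/P² = -15.924.
ε = (dQ/dP)(P/Q) = (-15.924)(7.4/301.838).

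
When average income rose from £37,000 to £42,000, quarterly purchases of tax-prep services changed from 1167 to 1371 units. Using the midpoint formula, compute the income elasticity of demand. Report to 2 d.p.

1.27

ΔQ = 204, ΔI = 5000. Midpoints: Ī = 39,500, Q̄ = 1269.0.
ε_I = (ΔQ/ΔI)(Ī/Q̄) = (204/5000)(39500/1269.0).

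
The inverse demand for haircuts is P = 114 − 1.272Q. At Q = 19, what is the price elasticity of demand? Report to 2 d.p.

At Q = 19, P = 114 − 1.272(19) = 89.83.
dP/dQ = −1.272, so dQ/dP = 1/(−1.272) = -0.786.
ε = (dQ/dP)(P/Q) = (-0.786)(89.83/19).

-3.72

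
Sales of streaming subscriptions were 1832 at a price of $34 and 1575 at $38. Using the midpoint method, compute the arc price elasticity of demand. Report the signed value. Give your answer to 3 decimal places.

ΔQ = 1575 − 1832 = -257; ΔP = 38 − 34 = 4.
Midpoints: P̄ = 36.00, Q̄ = 1703.5.
ε = (ΔQ/ΔP)(P̄/Q̄) = (-257/4)(36.00/1703.5).

-1.358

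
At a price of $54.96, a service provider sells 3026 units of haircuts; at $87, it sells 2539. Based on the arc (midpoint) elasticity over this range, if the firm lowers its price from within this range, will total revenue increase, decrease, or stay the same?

decrease

Arc ε = (-487/32.04)(70.98/2782.5) ≈ -0.388.
|ε| = 0.39 < 1, so demand is inelastic. A price cut therefore reduces total revenue.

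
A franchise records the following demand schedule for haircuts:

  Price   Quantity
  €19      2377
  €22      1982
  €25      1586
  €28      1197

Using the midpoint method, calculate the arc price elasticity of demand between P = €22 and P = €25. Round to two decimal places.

-1.74

At P = 22, Q = 1982; at P = 25, Q = 1586.
ΔQ = -396, ΔP = 3. Midpoints: P̄ = 23.50, Q̄ = 1784.0.
ε = (ΔQ/ΔP)(P̄/Q̄) = (-396/3)(23.50/1784.0).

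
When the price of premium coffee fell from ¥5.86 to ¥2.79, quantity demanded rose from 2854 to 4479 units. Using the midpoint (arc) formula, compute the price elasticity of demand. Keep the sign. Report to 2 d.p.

ΔQ = 4479 − 2854 = 1625; ΔP = 2.79 − 5.86 = -3.07.
Midpoints: P̄ = 4.33, Q̄ = 3666.5.
ε = (ΔQ/ΔP)(P̄/Q̄) = (1625/-3.07)(4.33/3666.5).

-0.62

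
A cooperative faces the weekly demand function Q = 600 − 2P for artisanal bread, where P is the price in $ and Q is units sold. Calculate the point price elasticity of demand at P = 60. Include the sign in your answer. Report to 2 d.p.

-0.25

At P = 60, Q = 480.
dQ/dP = −2.
ε = (dQ/dP)(P/Q) = (-2)(60/480).
|ε| < 1, so demand is inelastic at this price.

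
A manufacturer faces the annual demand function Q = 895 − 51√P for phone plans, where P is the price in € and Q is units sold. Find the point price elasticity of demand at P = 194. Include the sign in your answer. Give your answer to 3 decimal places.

-1.923

At P = 194, Q = 184.652.
dQ/dP = −51/(2√P) = -1.831.
ε = (dQ/dP)(P/Q) = (-1.831)(194/184.652).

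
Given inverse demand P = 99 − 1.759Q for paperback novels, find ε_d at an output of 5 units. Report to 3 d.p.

-10.256

At Q = 5, P = 99 − 1.759(5) = 90.20.
dP/dQ = −1.759, so dQ/dP = 1/(−1.759) = -0.569.
ε = (dQ/dP)(P/Q) = (-0.569)(90.20/5).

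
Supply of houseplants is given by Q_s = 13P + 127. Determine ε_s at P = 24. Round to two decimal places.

At P = 24, Q_s = 439.
dQ_s/dP = 13.
ε_s = (dQ_s/dP)(P/Q_s) = (13)(24/439).

0.71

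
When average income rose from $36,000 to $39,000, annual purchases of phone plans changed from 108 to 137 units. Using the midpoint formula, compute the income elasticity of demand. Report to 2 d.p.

ΔQ = 29, ΔI = 3000. Midpoints: Ī = 37,500, Q̄ = 122.5.
ε_I = (ΔQ/ΔI)(Ī/Q̄) = (29/3000)(37500/122.5).

2.96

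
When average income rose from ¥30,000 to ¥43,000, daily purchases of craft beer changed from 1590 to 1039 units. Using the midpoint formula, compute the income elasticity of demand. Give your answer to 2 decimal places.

ΔQ = -551, ΔI = 13000. Midpoints: Ī = 36,500, Q̄ = 1314.5.
ε_I = (ΔQ/ΔI)(Ī/Q̄) = (-551/13000)(36500/1314.5).
ε_I < 0, so the good is inferior.

-1.18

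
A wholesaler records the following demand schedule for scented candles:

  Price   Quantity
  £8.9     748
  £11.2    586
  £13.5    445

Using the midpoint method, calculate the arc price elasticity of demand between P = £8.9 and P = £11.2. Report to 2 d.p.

-1.06

At P = 8.9, Q = 748; at P = 11.2, Q = 586.
ΔQ = -162, ΔP = 2.3. Midpoints: P̄ = 10.05, Q̄ = 667.0.
ε = (ΔQ/ΔP)(P̄/Q̄) = (-162/2.3)(10.05/667.0).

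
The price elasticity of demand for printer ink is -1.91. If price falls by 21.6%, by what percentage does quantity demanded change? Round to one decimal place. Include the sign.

%ΔQ ≈ ε × %ΔP = (-1.91)(-21.6%) = 41.26%.

41.3%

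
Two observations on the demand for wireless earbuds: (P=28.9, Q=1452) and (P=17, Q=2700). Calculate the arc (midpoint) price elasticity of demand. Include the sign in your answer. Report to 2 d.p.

ΔQ = 2700 − 1452 = 1248; ΔP = 17 − 28.9 = -11.9.
Midpoints: P̄ = 22.95, Q̄ = 2076.0.
ε = (ΔQ/ΔP)(P̄/Q̄) = (1248/-11.9)(22.95/2076.0).

-1.16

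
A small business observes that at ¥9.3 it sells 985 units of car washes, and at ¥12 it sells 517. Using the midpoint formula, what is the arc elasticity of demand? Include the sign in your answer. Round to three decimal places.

-2.458

ΔQ = 517 − 985 = -468; ΔP = 12 − 9.3 = 2.7.
Midpoints: P̄ = 10.65, Q̄ = 751.0.
ε = (ΔQ/ΔP)(P̄/Q̄) = (-468/2.7)(10.65/751.0).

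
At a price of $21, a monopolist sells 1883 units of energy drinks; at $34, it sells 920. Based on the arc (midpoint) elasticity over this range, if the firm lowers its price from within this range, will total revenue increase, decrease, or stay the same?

increase

Arc ε = (-963/13)(27.50/1401.5) ≈ -1.454.
|ε| = 1.45 > 1, so demand is elastic. A price cut therefore raises total revenue.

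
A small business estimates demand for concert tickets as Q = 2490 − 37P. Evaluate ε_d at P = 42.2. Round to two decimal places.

At P = 42.2, Q = 928.600.
dQ/dP = −37.
ε = (dQ/dP)(P/Q) = (-37)(42.2/928.600).
|ε| > 1, so demand is elastic at this price.

-1.68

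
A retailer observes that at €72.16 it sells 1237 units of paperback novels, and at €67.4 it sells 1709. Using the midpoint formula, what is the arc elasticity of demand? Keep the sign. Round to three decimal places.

ΔQ = 1709 − 1237 = 472; ΔP = 67.4 − 72.16 = -4.76.
Midpoints: P̄ = 69.78, Q̄ = 1473.0.
ε = (ΔQ/ΔP)(P̄/Q̄) = (472/-4.76)(69.78/1473.0).

-4.697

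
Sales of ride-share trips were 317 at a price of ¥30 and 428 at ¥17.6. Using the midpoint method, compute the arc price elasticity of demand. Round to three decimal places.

-0.572

ΔQ = 428 − 317 = 111; ΔP = 17.6 − 30 = -12.4.
Midpoints: P̄ = 23.80, Q̄ = 372.5.
ε = (ΔQ/ΔP)(P̄/Q̄) = (111/-12.4)(23.80/372.5).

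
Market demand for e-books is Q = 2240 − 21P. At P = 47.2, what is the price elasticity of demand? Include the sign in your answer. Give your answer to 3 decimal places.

At P = 47.2, Q = 1248.800.
dQ/dP = −21.
ε = (dQ/dP)(P/Q) = (-21)(47.2/1248.800).

-0.794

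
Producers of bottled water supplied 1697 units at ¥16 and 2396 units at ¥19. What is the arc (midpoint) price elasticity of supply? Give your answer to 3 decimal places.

ΔQ = 2396 − 1697 = 699; ΔP = 19 − 16 = 3.
Midpoints: P̄ = 17.50, Q̄ = 2046.5.
ε_s = (ΔQ/ΔP)(P̄/Q̄) = (699/3)(17.50/2046.5).

1.992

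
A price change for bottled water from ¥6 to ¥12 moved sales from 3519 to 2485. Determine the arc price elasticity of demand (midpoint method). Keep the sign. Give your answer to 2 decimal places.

-0.52

ΔQ = 2485 − 3519 = -1034; ΔP = 12 − 6 = 6.
Midpoints: P̄ = 9.00, Q̄ = 3002.0.
ε = (ΔQ/ΔP)(P̄/Q̄) = (-1034/6)(9.00/3002.0).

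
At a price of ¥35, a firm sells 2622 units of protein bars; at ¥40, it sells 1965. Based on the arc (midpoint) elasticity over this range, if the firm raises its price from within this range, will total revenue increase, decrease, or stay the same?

decrease

Arc ε = (-657/5)(37.50/2293.5) ≈ -2.148.
|ε| = 2.15 > 1, so demand is elastic. A price rise therefore reduces total revenue.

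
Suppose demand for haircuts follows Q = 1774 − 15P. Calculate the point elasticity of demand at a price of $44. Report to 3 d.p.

-0.592

At P = 44, Q = 1114.
dQ/dP = −15.
ε = (dQ/dP)(P/Q) = (-15)(44/1114).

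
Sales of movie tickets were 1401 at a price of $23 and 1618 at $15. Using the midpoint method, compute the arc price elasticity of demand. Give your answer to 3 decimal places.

ΔQ = 1618 − 1401 = 217; ΔP = 15 − 23 = -8.
Midpoints: P̄ = 19.00, Q̄ = 1509.5.
ε = (ΔQ/ΔP)(P̄/Q̄) = (217/-8)(19.00/1509.5).

-0.341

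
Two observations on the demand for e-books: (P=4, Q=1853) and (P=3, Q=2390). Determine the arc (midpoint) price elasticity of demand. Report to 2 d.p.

-0.89

ΔQ = 2390 − 1853 = 537; ΔP = 3 − 4 = -1.
Midpoints: P̄ = 3.50, Q̄ = 2121.5.
ε = (ΔQ/ΔP)(P̄/Q̄) = (537/-1)(3.50/2121.5).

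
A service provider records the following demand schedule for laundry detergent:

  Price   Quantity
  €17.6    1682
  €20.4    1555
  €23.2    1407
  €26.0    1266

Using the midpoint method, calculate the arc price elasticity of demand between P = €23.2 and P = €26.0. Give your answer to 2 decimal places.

At P = 23.2, Q = 1407; at P = 26.0, Q = 1266.
ΔQ = -141, ΔP = 2.8. Midpoints: P̄ = 24.60, Q̄ = 1336.5.
ε = (ΔQ/ΔP)(P̄/Q̄) = (-141/2.8)(24.60/1336.5).

-0.93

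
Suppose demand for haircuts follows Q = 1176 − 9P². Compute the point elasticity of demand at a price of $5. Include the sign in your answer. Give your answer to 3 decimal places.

At P = 5, Q = 951.
dQ/dP = −18P = -90.
ε = (dQ/dP)(P/Q) = (-90)(5/951).
|ε| < 1, so demand is inelastic at this price.

-0.473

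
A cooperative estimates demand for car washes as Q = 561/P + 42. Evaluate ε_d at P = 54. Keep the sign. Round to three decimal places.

-0.198

At P = 54, Q = 52.389.
dQ/dP = −561/P² = -0.192.
ε = (dQ/dP)(P/Q) = (-0.192)(54/52.389).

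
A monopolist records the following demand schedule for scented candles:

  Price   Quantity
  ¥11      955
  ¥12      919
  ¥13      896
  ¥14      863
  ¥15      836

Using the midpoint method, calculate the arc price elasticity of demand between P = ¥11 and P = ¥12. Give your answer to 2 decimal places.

At P = 11, Q = 955; at P = 12, Q = 919.
ΔQ = -36, ΔP = 1. Midpoints: P̄ = 11.50, Q̄ = 937.0.
ε = (ΔQ/ΔP)(P̄/Q̄) = (-36/1)(11.50/937.0).

-0.44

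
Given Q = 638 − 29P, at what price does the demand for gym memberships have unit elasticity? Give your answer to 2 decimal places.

For linear demand Q = a − bP, ε = −bP/(a − bP). |ε| = 1 when bP = a − bP, i.e. P = a/(2b).
P = 638/(2·29) = 638/58 = 11.0000.

11.00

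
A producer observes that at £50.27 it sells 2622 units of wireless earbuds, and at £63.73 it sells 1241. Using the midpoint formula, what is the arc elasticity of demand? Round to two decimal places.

ΔQ = 1241 − 2622 = -1381; ΔP = 63.73 − 50.27 = 13.46.
Midpoints: P̄ = 57.00, Q̄ = 1931.5.
ε = (ΔQ/ΔP)(P̄/Q̄) = (-1381/13.46)(57.00/1931.5).

-3.03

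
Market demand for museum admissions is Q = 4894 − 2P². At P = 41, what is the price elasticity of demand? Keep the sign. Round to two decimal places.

At P = 41, Q = 1532.
dQ/dP = −4P = -164.
ε = (dQ/dP)(P/Q) = (-164)(41/1532).
|ε| > 1, so demand is elastic at this price.

-4.39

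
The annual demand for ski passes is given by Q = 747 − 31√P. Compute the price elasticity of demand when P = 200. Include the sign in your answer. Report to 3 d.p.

-0.710

At P = 200, Q = 308.594.
dQ/dP = −31/(2√P) = -1.096.
ε = (dQ/dP)(P/Q) = (-1.096)(200/308.594).
|ε| < 1, so demand is inelastic at this price.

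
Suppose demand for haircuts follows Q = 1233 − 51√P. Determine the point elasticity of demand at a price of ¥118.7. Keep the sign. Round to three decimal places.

-0.410

At P = 118.7, Q = 677.357.
dQ/dP = −51/(2√P) = -2.341.
ε = (dQ/dP)(P/Q) = (-2.341)(118.7/677.357).
|ε| < 1, so demand is inelastic at this price.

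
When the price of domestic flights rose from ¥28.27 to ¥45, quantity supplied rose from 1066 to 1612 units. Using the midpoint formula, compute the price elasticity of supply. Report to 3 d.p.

ΔQ = 1612 − 1066 = 546; ΔP = 45 − 28.27 = 16.73.
Midpoints: P̄ = 36.63, Q̄ = 1339.0.
ε_s = (ΔQ/ΔP)(P̄/Q̄) = (546/16.73)(36.63/1339.0).

0.893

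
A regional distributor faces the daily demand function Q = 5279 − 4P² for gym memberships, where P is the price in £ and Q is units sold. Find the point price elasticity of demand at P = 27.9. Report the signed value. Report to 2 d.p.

-2.88

At P = 27.9, Q = 2165.360.
dQ/dP = −8P = -223.200.
ε = (dQ/dP)(P/Q) = (-223.200)(27.9/2165.360).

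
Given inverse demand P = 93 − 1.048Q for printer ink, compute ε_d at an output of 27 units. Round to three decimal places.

-2.287

At Q = 27, P = 93 − 1.048(27) = 64.70.
dP/dQ = −1.048, so dQ/dP = 1/(−1.048) = -0.954.
ε = (dQ/dP)(P/Q) = (-0.954)(64.70/27).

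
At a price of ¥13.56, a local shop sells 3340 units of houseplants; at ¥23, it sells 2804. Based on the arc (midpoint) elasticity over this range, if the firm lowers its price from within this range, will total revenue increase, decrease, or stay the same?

Arc ε = (-536/9.44)(18.28/3072.0) ≈ -0.338.
|ε| = 0.34 < 1, so demand is inelastic. A price cut therefore reduces total revenue.

decrease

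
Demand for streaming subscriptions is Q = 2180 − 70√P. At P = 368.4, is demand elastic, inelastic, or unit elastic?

Q = 836.438, dQ/dP = -1.824.
ε = (dQ/dP)(P/Q) ≈ -0.803.
|ε| = 0.80 < 1.

inelastic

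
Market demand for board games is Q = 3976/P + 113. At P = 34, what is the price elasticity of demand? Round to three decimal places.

-0.509

At P = 34, Q = 229.941.
dQ/dP = −3976/P² = -3.439.
ε = (dQ/dP)(P/Q) = (-3.439)(34/229.941).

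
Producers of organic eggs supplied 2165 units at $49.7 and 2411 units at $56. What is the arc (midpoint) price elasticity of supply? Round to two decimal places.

0.90

ΔQ = 2411 − 2165 = 246; ΔP = 56 − 49.7 = 6.3.
Midpoints: P̄ = 52.85, Q̄ = 2288.0.
ε_s = (ΔQ/ΔP)(P̄/Q̄) = (246/6.3)(52.85/2288.0).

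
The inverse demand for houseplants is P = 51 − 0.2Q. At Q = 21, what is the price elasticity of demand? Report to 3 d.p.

-11.143

At Q = 21, P = 51 − 0.2(21) = 46.80.
dP/dQ = −0.2, so dQ/dP = 1/(−0.2) = -5.000.
ε = (dQ/dP)(P/Q) = (-5.000)(46.80/21).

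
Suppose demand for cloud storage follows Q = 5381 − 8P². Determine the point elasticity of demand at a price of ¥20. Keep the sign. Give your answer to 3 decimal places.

-2.934

At P = 20, Q = 2181.
dQ/dP = −16P = -320.
ε = (dQ/dP)(P/Q) = (-320)(20/2181).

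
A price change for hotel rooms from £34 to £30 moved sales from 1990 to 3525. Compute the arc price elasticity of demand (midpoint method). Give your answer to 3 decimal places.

-4.453

ΔQ = 3525 − 1990 = 1535; ΔP = 30 − 34 = -4.
Midpoints: P̄ = 32.00, Q̄ = 2757.5.
ε = (ΔQ/ΔP)(P̄/Q̄) = (1535/-4)(32.00/2757.5).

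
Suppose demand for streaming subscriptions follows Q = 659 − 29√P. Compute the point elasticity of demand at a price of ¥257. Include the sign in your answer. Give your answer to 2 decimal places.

-1.20

At P = 257, Q = 194.095.
dQ/dP = −29/(2√P) = -0.904.
ε = (dQ/dP)(P/Q) = (-0.904)(257/194.095).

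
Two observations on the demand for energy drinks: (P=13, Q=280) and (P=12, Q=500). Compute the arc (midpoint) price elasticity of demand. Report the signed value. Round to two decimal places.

-7.05

ΔQ = 500 − 280 = 220; ΔP = 12 − 13 = -1.
Midpoints: P̄ = 12.50, Q̄ = 390.0.
ε = (ΔQ/ΔP)(P̄/Q̄) = (220/-1)(12.50/390.0).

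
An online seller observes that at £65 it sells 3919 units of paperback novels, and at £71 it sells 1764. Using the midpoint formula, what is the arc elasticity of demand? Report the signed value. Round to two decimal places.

-8.60

ΔQ = 1764 − 3919 = -2155; ΔP = 71 − 65 = 6.
Midpoints: P̄ = 68.00, Q̄ = 2841.5.
ε = (ΔQ/ΔP)(P̄/Q̄) = (-2155/6)(68.00/2841.5).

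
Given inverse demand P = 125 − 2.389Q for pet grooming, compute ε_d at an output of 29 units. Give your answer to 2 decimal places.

At Q = 29, P = 125 − 2.389(29) = 55.72.
dP/dQ = −2.389, so dQ/dP = 1/(−2.389) = -0.419.
ε = (dQ/dP)(P/Q) = (-0.419)(55.72/29).

-0.80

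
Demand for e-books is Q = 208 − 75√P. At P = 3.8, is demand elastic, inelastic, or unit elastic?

elastic

Q = 61.798, dQ/dP = -19.237.
ε = (dQ/dP)(P/Q) ≈ -1.183.
|ε| = 1.18 > 1.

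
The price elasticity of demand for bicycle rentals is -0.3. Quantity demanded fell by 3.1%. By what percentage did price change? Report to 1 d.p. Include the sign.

10.3%

%ΔP ≈ %ΔQ / ε = (-3.1%)/(-0.3) = 10.33%.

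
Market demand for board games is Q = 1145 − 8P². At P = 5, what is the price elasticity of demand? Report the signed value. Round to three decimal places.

-0.423

At P = 5, Q = 945.
dQ/dP = −16P = -80.
ε = (dQ/dP)(P/Q) = (-80)(5/945).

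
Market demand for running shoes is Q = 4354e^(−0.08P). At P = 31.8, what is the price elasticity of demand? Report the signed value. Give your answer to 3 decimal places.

At P = 31.8, Q = 342.014.
dQ/dP = −0.08·4354e^(−0.08P) = −0.08Q = -27.361.
ε = (dQ/dP)(P/Q) = (-27.361)(31.8/342.014).
|ε| > 1, so demand is elastic at this price.

-2.544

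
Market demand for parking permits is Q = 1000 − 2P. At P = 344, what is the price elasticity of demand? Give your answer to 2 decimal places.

At P = 344, Q = 312.
dQ/dP = −2.
ε = (dQ/dP)(P/Q) = (-2)(344/312).

-2.21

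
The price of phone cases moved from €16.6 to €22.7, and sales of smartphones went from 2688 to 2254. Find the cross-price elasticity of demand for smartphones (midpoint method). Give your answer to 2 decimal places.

ΔQ_x = 2254 − 2688 = -434; ΔP_y = 22.7 − 16.6 = 6.1.
Midpoints: P̄_y = 19.65, Q̄_x = 2471.0.
ε_xy = (ΔQ_x/ΔP_y)(P̄_y/Q̄_x) = (-434/6.1)(19.65/2471.0).
ε_xy < 0, so the goods are complements.

-0.57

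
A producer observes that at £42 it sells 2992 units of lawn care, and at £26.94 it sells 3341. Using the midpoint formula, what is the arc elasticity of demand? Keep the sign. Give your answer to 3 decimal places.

-0.252

ΔQ = 3341 − 2992 = 349; ΔP = 26.94 − 42 = -15.06.
Midpoints: P̄ = 34.47, Q̄ = 3166.5.
ε = (ΔQ/ΔP)(P̄/Q̄) = (349/-15.06)(34.47/3166.5).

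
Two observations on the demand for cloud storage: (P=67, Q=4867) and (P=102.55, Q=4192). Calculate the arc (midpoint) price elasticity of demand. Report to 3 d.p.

ΔQ = 4192 − 4867 = -675; ΔP = 102.55 − 67 = 35.55.
Midpoints: P̄ = 84.78, Q̄ = 4529.5.
ε = (ΔQ/ΔP)(P̄/Q̄) = (-675/35.55)(84.78/4529.5).

-0.355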